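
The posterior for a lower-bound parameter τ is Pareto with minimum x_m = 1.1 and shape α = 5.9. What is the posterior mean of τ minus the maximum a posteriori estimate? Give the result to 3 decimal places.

The Pareto density is strictly decreasing on [x_m, ∞), so the mode is x_m = 1.100.
Mean = α·x_m/(α−1) = 5.9·1.1/4.9 = 1.324.
Difference = 1.324 − 1.100 = 0.224.

0.224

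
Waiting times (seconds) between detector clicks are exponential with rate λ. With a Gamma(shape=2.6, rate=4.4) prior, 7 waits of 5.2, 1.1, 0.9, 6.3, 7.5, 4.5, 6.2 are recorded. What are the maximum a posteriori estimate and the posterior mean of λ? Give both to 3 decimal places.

maximum a posteriori estimate = 0.238, posterior mean = 0.266

Σ times = 31.7. Posterior: Gamma(shape = 2.6+7 = 9.6, rate = 4.4+31.7 = 36.1).
Mode = (α−1)/β = 8.6/36.1 = 0.238.
Mean = α/β = 9.6/36.1 = 0.266.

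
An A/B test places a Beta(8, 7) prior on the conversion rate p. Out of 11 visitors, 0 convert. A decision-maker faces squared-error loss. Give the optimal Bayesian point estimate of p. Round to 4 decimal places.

0.3077

Posterior: Beta(8+0, 7+11) = Beta(8, 18).
Mode = (8−1)/(8+18−2) = 7/24 = 0.2917.
Mean = 8/(8+18) = 8/26 = 0.3077.
Squared-error loss ⇒ the optimal estimator is the posterior mean.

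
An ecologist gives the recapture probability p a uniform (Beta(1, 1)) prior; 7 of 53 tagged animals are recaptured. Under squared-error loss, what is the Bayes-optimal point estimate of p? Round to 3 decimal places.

Posterior: Beta(1+7, 1+46) = Beta(8, 47).
Mode = (8−1)/(8+47−2) = 7/53 = 0.132.
With a flat prior the MAP equals the MLE, 7/53.
Mean = 8/(8+47) = 8/55 = 0.145.
Squared-error loss ⇒ the optimal estimator is the posterior mean.

0.145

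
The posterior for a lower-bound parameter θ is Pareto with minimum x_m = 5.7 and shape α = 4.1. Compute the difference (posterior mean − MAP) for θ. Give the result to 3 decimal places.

1.839

The Pareto density is strictly decreasing on [x_m, ∞), so the mode is x_m = 5.700.
Mean = α·x_m/(α−1) = 4.1·5.7/3.1 = 7.539.
Difference = 7.539 − 5.700 = 1.839.
Mean > mode: the posterior has a right tail.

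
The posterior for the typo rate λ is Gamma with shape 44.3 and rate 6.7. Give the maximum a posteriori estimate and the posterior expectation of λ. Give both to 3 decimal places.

Mode = (α−1)/β = 43.3/6.7 = 6.463.
Mean = α/β = 44.3/6.7 = 6.612.

λ_MAP = 6.463, E[λ|data] = 6.612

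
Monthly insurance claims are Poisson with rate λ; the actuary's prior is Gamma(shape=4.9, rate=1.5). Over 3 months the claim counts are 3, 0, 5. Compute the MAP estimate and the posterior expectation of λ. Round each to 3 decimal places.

Σ counts = 8. Posterior: Gamma(shape = 4.9+8 = 12.9, rate = 1.5+3 = 4.5).
Mode = (α−1)/β = 11.9/4.5 = 2.644.
Mean = α/β = 12.9/4.5 = 2.867.

λ_MAP = 2.644, E[λ|data] = 2.867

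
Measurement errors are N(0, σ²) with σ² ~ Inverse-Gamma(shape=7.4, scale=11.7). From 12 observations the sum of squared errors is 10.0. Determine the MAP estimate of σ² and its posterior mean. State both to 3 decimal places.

MAP estimate = 1.160, posterior mean = 1.347

Posterior: Inverse-Gamma(shape = 7.4+12/2 = 13.4, scale = 11.7+10.0/2 = 16.7).
Mode = β/(α+1) = 16.7/14.4 = 1.160.
Mean = β/(α−1) = 16.7/12.4 = 1.347.
Mean > mode: the posterior has a right tail.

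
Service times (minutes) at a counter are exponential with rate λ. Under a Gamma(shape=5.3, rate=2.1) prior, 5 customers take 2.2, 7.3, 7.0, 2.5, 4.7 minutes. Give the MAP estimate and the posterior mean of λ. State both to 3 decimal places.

Σ times = 23.7. Posterior: Gamma(shape = 5.3+5 = 10.3, rate = 2.1+23.7 = 25.8).
Mode = (α−1)/β = 9.3/25.8 = 0.360.
Mean = α/β = 10.3/25.8 = 0.399.
The posterior is right-skewed, so the mean exceeds the mode.

MAP = 0.360, posterior mean = 0.399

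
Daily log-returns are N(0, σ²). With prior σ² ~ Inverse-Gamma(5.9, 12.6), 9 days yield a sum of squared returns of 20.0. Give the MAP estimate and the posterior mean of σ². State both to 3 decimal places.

MAP: 1.982. Posterior mean: 2.404.

Posterior: Inverse-Gamma(shape = 5.9+9/2 = 10.4, scale = 12.6+20.0/2 = 22.6).
Mode = β/(α+1) = 22.6/11.4 = 1.982.
Mean = β/(α−1) = 22.6/9.4 = 2.404.
Mean > mode: the posterior has a right tail.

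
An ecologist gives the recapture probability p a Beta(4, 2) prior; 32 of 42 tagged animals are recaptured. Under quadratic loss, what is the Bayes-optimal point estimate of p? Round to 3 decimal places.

Posterior: Beta(4+32, 2+10) = Beta(36, 12).
Mode = (36−1)/(36+12−2) = 35/46 = 0.761.
Mean = 36/(36+12) = 36/48 = 0.750.
Quadratic loss ⇒ the optimal estimator is the posterior mean.

0.750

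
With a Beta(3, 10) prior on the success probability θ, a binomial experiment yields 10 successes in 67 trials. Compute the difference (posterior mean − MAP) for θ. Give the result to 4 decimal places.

0.0087

Posterior: Beta(3+10, 10+57) = Beta(13, 67).
Mode = (13−1)/(13+67−2) = 12/78 = 0.1538.
Mean = 13/(13+67) = 13/80 = 0.1625.
Difference = 0.1625 − 0.1538 = 0.0087.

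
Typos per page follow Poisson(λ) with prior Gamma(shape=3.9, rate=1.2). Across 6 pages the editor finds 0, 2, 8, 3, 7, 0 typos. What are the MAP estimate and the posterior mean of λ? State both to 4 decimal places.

MAP: 3.1806. Posterior mean: 3.3194.

Σ counts = 20. Posterior: Gamma(shape = 3.9+20 = 23.9, rate = 1.2+6 = 7.2).
Mode = (α−1)/β = 22.9/7.2 = 3.1806.
Mean = α/β = 23.9/7.2 = 3.3194.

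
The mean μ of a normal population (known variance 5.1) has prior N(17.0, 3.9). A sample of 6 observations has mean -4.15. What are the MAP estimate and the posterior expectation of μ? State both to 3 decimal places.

MAP estimate = -0.365, posterior expectation = -0.365

Posterior for μ is Normal. Precision-weighted mean: (1/3.9·17.0 + 6/5.1·-4.15) / (1/3.9 + 6/5.1) = -0.365.
A Normal posterior is symmetric, so mode = mean.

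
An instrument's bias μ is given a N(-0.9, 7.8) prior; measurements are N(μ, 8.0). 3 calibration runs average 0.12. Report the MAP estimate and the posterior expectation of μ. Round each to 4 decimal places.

Posterior for μ is Normal. Precision-weighted mean: (1/7.8·-0.9 + 3/8.0·0.12) / (1/7.8 + 3/8.0) = -0.1399.
A Normal posterior is symmetric, so mode = mean.

MAP = -0.1399, posterior mean = -0.1399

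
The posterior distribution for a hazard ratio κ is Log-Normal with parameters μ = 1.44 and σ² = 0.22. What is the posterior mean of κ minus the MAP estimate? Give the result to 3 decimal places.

Mode = exp(μ − σ²) = exp(1.22) = 3.387.
Mean = exp(μ + σ²/2) = exp(1.550) = 4.711.
Difference = 4.711 − 3.387 = 1.324.

1.324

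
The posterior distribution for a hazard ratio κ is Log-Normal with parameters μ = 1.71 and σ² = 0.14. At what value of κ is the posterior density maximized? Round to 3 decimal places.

Mode = exp(μ − σ²) = exp(1.57) = 4.807.
Mean = exp(μ + σ²/2) = exp(1.780) = 5.930.
This is the posterior mode — the MAP estimate.

4.807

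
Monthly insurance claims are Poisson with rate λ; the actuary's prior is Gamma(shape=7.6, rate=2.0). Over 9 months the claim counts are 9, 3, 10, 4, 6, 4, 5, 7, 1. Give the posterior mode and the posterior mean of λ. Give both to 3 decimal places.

λ_MAP = 5.055, E[λ|data] = 5.145

Σ counts = 49. Posterior: Gamma(shape = 7.6+49 = 56.6, rate = 2.0+9 = 11.0).
Mode = (α−1)/β = 55.6/11.0 = 5.055.
Mean = α/β = 56.6/11.0 = 5.145.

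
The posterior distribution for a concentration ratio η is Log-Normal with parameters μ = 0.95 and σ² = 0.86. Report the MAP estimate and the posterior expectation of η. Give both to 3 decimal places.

Mode = exp(μ − σ²) = exp(0.09) = 1.094.
Mean = exp(μ + σ²/2) = exp(1.380) = 3.975.

MAP: 1.094. Posterior mean: 3.975.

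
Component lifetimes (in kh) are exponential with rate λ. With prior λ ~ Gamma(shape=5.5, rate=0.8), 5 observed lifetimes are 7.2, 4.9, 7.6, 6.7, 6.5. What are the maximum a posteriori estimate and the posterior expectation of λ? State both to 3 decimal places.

maximum a posteriori estimate = 0.282, posterior expectation = 0.312

Σ times = 32.9. Posterior: Gamma(shape = 5.5+5 = 10.5, rate = 0.8+32.9 = 33.7).
Mode = (α−1)/β = 9.5/33.7 = 0.282.
Mean = α/β = 10.5/33.7 = 0.312.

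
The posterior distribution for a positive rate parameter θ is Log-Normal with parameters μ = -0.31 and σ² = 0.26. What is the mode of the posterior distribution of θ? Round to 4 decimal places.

Mode = exp(μ − σ²) = exp(-0.57) = 0.5655.
Mean = exp(μ + σ²/2) = exp(-0.180) = 0.8353.
This is the posterior mode — the MAP estimate.

0.5655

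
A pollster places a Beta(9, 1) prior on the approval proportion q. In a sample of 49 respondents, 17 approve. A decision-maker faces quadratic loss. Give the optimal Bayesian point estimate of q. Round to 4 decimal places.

0.4407

Posterior: Beta(9+17, 1+32) = Beta(26, 33).
Mode = (26−1)/(26+33−2) = 25/57 = 0.4386.
Mean = 26/(26+33) = 26/59 = 0.4407.
Quadratic loss ⇒ the optimal estimator is the posterior mean.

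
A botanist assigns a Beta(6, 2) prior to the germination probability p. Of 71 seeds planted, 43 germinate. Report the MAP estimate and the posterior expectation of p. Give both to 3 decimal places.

Posterior: Beta(6+43, 2+28) = Beta(49, 30).
Mode = (49−1)/(49+30−2) = 48/77 = 0.623.
Mean = 49/(49+30) = 49/79 = 0.620.

MAP = 0.623, posterior mean = 0.620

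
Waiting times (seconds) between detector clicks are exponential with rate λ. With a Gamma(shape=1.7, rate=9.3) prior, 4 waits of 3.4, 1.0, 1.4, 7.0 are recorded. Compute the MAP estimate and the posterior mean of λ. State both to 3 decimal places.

Σ times = 12.8. Posterior: Gamma(shape = 1.7+4 = 5.7, rate = 9.3+12.8 = 22.1).
Mode = (α−1)/β = 4.7/22.1 = 0.213.
Mean = α/β = 5.7/22.1 = 0.258.
Mean > mode: the posterior has a right tail.

MAP = 0.213; posterior mean = 0.258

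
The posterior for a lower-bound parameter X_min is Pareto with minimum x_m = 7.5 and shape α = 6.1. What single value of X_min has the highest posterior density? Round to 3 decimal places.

The Pareto density is strictly decreasing on [x_m, ∞), so the mode is x_m = 7.500.
Mean = α·x_m/(α−1) = 6.1·7.5/5.1 = 8.971.
This is the posterior mode — the MAP estimate.

7.500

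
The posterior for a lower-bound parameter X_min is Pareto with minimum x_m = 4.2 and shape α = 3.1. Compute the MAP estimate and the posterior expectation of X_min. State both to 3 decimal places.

The Pareto density is strictly decreasing on [x_m, ∞), so the mode is x_m = 4.200.
Mean = α·x_m/(α−1) = 3.1·4.2/2.1 = 6.200.
Right-skewed posterior ⇒ mode < mean.

MAP = 4.200, posterior mean = 6.200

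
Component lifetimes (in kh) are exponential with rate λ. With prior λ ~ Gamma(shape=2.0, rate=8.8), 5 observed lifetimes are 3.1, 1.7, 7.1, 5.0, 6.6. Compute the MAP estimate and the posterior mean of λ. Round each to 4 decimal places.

Σ times = 23.5. Posterior: Gamma(shape = 2.0+5 = 7.0, rate = 8.8+23.5 = 32.3).
Mode = (α−1)/β = 6.0/32.3 = 0.1858.
Mean = α/β = 7.0/32.3 = 0.2167.
Right-skewed posterior ⇒ mode < mean.

MAP = 0.1858, posterior mean = 0.2167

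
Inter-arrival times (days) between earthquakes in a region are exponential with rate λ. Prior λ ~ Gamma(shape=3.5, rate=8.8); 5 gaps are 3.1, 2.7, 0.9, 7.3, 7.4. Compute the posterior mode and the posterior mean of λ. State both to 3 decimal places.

Σ times = 21.4. Posterior: Gamma(shape = 3.5+5 = 8.5, rate = 8.8+21.4 = 30.2).
Mode = (α−1)/β = 7.5/30.2 = 0.248.
Mean = α/β = 8.5/30.2 = 0.281.
Mean > mode: the posterior has a right tail.

posterior mode = 0.248, posterior mean = 0.281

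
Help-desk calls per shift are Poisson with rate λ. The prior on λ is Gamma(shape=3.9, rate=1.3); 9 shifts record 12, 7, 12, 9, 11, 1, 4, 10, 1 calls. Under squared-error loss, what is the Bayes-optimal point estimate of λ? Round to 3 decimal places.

6.883

Σ counts = 67. Posterior: Gamma(shape = 3.9+67 = 70.9, rate = 1.3+9 = 10.3).
Mode = (α−1)/β = 69.9/10.3 = 6.786.
Mean = α/β = 70.9/10.3 = 6.883.
Squared-error loss ⇒ the optimal estimator is the posterior mean.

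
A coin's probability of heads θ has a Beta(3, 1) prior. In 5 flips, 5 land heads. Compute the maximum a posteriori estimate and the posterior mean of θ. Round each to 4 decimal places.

Posterior: Beta(3+5, 1+0) = Beta(8, 1).
Since β = 1 ≤ 1 and α > 1, the Beta density is monotone increasing on [0,1]; the mode is at 1.
Mean = 8/(8+1) = 0.8889.

MAP = 1.0000, posterior mean = 0.8889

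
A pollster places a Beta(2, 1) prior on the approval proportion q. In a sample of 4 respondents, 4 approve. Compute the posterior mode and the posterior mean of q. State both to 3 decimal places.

MAP = 1.000, posterior mean = 0.857

Posterior: Beta(2+4, 1+0) = Beta(6, 1).
Since β = 1 ≤ 1 and α > 1, the Beta density is monotone increasing on [0,1]; the mode is at 1.
Mean = 6/(6+1) = 0.857.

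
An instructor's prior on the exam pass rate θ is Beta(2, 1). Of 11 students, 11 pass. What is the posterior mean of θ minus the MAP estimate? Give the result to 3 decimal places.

Posterior: Beta(2+11, 1+0) = Beta(13, 1).
Since β = 1 ≤ 1 and α > 1, the Beta density is monotone increasing on [0,1]; the mode is at 1.
Mean = 13/(13+1) = 0.929.
Difference = 0.929 − 1.000 = -0.071.

-0.071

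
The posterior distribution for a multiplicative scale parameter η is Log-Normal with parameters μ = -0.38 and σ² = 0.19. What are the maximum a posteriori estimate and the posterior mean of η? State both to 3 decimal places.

Mode = exp(μ − σ²) = exp(-0.57) = 0.566.
Mean = exp(μ + σ²/2) = exp(-0.285) = 0.752.
Mean > mode: the posterior has a right tail.

MAP = 0.566, posterior mean = 0.752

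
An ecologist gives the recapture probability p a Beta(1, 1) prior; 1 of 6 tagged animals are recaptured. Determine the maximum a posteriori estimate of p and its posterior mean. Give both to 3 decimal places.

Posterior: Beta(1+1, 1+5) = Beta(2, 6).
Mode = (2−1)/(2+6−2) = 1/6 = 0.167.
With a flat prior the MAP equals the MLE, 1/6.
Mean = 2/(2+6) = 2/8 = 0.250.
The mean is pulled above the mode by the posterior's right skew.

p_MAP = 0.167, E[p|data] = 0.250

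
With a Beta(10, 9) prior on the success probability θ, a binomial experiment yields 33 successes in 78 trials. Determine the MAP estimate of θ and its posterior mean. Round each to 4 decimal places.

θ_MAP = 0.4421, E[θ|data] = 0.4433

Posterior: Beta(10+33, 9+45) = Beta(43, 54).
Mode = (43−1)/(43+54−2) = 42/95 = 0.4421.
Mean = 43/(43+54) = 43/97 = 0.4433.
The posterior is right-skewed, so the mean exceeds the mode.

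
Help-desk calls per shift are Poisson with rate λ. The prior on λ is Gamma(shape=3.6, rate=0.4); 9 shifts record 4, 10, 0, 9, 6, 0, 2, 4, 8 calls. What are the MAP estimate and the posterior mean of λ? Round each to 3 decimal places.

MAP = 4.851; posterior mean = 4.957

Σ counts = 43. Posterior: Gamma(shape = 3.6+43 = 46.6, rate = 0.4+9 = 9.4).
Mode = (α−1)/β = 45.6/9.4 = 4.851.
Mean = α/β = 46.6/9.4 = 4.957.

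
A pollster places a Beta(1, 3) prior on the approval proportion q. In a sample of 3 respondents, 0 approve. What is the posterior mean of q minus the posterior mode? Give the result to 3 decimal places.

Posterior: Beta(1+0, 3+3) = Beta(1, 6).
Since α = 1 ≤ 1 and β > 1, the Beta density is monotone decreasing on [0,1]; the mode is at 0.
Mean = 1/(1+6) = 0.143.
Difference = 0.143 − 0.000 = 0.143.

0.143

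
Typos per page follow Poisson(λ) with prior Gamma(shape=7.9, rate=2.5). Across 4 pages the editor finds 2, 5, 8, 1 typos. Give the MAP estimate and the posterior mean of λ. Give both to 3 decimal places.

Σ counts = 16. Posterior: Gamma(shape = 7.9+16 = 23.9, rate = 2.5+4 = 6.5).
Mode = (α−1)/β = 22.9/6.5 = 3.523.
Mean = α/β = 23.9/6.5 = 3.677.
Mean > mode: the posterior has a right tail.

MAP = 3.523, posterior mean = 3.677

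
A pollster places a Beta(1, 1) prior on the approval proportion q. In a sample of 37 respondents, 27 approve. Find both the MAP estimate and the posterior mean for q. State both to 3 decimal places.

Posterior: Beta(1+27, 1+10) = Beta(28, 11).
Mode = (28−1)/(28+11−2) = 27/37 = 0.730.
With a flat prior the MAP equals the MLE, 27/37.
Mean = 28/(28+11) = 28/39 = 0.718.
The posterior is left-skewed, so the mode exceeds the mean.

MAP estimate = 0.730, posterior mean = 0.718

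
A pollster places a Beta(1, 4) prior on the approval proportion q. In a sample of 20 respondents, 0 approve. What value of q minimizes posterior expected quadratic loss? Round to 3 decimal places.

Posterior: Beta(1+0, 4+20) = Beta(1, 24).
Since α = 1 ≤ 1 and β > 1, the Beta density is monotone decreasing on [0,1]; the mode is at 0.
Mean = 1/(1+24) = 0.040.
Quadratic loss ⇒ the optimal estimator is the posterior mean.

0.040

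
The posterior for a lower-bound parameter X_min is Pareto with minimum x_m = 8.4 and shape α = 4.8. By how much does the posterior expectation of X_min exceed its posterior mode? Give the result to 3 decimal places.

2.211

The Pareto density is strictly decreasing on [x_m, ∞), so the mode is x_m = 8.400.
Mean = α·x_m/(α−1) = 4.8·8.4/3.8 = 10.611.
Difference = 10.611 − 8.400 = 2.211.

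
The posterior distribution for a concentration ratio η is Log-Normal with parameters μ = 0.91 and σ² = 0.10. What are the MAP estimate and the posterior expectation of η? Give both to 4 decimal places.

MAP: 2.2479. Posterior mean: 2.6117.

Mode = exp(μ − σ²) = exp(0.81) = 2.2479.
Mean = exp(μ + σ²/2) = exp(0.960) = 2.6117.
The mean is pulled above the mode by the posterior's right skew.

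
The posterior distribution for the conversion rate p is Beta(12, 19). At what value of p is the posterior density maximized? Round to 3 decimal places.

0.379

Mode = (12−1)/(12+19−2) = 11/29 = 0.379.
Mean = 12/(12+19) = 12/31 = 0.387.
This is the posterior mode — the MAP estimate.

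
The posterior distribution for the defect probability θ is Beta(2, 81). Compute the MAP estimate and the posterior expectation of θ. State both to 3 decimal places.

Mode = (2−1)/(2+81−2) = 1/81 = 0.012.
Mean = 2/(2+81) = 2/83 = 0.024.
The mean is pulled above the mode by the posterior's right skew.

MAP = 0.012, posterior mean = 0.024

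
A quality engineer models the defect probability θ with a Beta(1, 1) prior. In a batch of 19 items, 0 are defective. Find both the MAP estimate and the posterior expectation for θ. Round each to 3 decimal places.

MAP estimate = 0.000, posterior expectation = 0.048

Posterior: Beta(1+0, 1+19) = Beta(1, 20).
Since α = 1 ≤ 1 and β > 1, the Beta density is monotone decreasing on [0,1]; the mode is at 0.
Mean = 1/(1+20) = 0.048.
Right-skewed posterior ⇒ mode < mean.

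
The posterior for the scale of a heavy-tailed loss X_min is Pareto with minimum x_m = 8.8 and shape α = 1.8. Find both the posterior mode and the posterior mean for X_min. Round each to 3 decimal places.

posterior mode = 8.800, posterior mean = 19.800

The Pareto density is strictly decreasing on [x_m, ∞), so the mode is x_m = 8.800.
Mean = α·x_m/(α−1) = 1.8·8.8/0.8 = 19.800.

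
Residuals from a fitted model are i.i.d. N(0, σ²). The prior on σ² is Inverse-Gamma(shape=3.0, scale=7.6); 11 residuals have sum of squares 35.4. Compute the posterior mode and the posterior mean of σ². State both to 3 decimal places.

Posterior: Inverse-Gamma(shape = 3.0+11/2 = 8.5, scale = 7.6+35.4/2 = 25.3).
Mode = β/(α+1) = 25.3/9.5 = 2.663.
Mean = β/(α−1) = 25.3/7.5 = 3.373.
The mean is pulled above the mode by the posterior's right skew.

σ²_MAP = 2.663, E[σ²|data] = 3.373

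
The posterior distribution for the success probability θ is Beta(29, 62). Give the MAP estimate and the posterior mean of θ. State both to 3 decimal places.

Mode = (29−1)/(29+62−2) = 28/89 = 0.315.
Mean = 29/(29+62) = 29/91 = 0.319.
The mean is pulled above the mode by the posterior's right skew.

MAP estimate = 0.315, posterior mean = 0.319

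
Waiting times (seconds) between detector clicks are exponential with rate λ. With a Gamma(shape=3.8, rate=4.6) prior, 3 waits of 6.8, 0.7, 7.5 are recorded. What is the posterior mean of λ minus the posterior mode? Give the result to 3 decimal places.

0.051

Σ times = 15.0. Posterior: Gamma(shape = 3.8+3 = 6.8, rate = 4.6+15.0 = 19.6).
Mode = (α−1)/β = 5.8/19.6 = 0.296.
Mean = α/β = 6.8/19.6 = 0.347.
Difference = 0.347 − 0.296 = 0.051.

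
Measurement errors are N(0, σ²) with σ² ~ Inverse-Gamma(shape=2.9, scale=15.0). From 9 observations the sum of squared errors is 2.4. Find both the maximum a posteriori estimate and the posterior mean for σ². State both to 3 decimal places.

Posterior: Inverse-Gamma(shape = 2.9+9/2 = 7.4, scale = 15.0+2.4/2 = 16.2).
Mode = β/(α+1) = 16.2/8.4 = 1.929.
Mean = β/(α−1) = 16.2/6.4 = 2.531.

maximum a posteriori estimate = 1.929, posterior mean = 2.531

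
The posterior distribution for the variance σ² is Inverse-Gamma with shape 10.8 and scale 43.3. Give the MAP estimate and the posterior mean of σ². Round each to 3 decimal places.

MAP: 3.669. Posterior mean: 4.418.

Mode = β/(α+1) = 43.3/11.8 = 3.669.
Mean = β/(α−1) = 43.3/9.8 = 4.418.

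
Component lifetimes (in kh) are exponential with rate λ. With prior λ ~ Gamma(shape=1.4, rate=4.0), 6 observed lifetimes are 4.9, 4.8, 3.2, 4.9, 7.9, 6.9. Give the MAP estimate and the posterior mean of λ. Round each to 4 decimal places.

Σ times = 32.6. Posterior: Gamma(shape = 1.4+6 = 7.4, rate = 4.0+32.6 = 36.6).
Mode = (α−1)/β = 6.4/36.6 = 0.1749.
Mean = α/β = 7.4/36.6 = 0.2022.
The mean is pulled above the mode by the posterior's right skew.

MAP: 0.1749. Posterior mean: 0.2022.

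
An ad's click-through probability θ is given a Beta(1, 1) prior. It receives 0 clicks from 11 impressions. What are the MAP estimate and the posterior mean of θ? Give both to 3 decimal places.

MAP: 0.000. Posterior mean: 0.077.

Posterior: Beta(1+0, 1+11) = Beta(1, 12).
Since α = 1 ≤ 1 and β > 1, the Beta density is monotone decreasing on [0,1]; the mode is at 0.
Mean = 1/(1+12) = 0.077.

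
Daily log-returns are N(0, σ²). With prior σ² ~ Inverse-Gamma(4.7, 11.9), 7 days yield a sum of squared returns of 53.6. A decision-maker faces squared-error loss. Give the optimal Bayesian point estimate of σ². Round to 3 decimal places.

Posterior: Inverse-Gamma(shape = 4.7+7/2 = 8.2, scale = 11.9+53.6/2 = 38.7).
Mode = β/(α+1) = 38.7/9.2 = 4.207.
Mean = β/(α−1) = 38.7/7.2 = 5.375.
Squared-error loss ⇒ the optimal estimator is the posterior mean.

5.375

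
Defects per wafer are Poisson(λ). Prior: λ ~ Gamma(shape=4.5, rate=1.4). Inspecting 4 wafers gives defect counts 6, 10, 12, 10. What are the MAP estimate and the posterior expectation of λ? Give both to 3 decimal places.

MAP estimate = 7.685, posterior expectation = 7.870

Σ counts = 38. Posterior: Gamma(shape = 4.5+38 = 42.5, rate = 1.4+4 = 5.4).
Mode = (α−1)/β = 41.5/5.4 = 7.685.
Mean = α/β = 42.5/5.4 = 7.870.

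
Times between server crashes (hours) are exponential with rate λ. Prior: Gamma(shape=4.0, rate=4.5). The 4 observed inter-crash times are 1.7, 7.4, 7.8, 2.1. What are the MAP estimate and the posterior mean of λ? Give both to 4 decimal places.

Σ times = 19.0. Posterior: Gamma(shape = 4.0+4 = 8.0, rate = 4.5+19.0 = 23.5).
Mode = (α−1)/β = 7.0/23.5 = 0.2979.
Mean = α/β = 8.0/23.5 = 0.3404.
Right-skewed posterior ⇒ mode < mean.

MAP estimate = 0.2979, posterior mean = 0.3404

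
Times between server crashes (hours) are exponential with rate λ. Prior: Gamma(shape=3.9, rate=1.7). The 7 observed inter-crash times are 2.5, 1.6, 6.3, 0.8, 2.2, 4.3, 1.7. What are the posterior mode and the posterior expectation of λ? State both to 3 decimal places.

Σ times = 19.4. Posterior: Gamma(shape = 3.9+7 = 10.9, rate = 1.7+19.4 = 21.1).
Mode = (α−1)/β = 9.9/21.1 = 0.469.
Mean = α/β = 10.9/21.1 = 0.517.
Mean > mode: the posterior has a right tail.

MAP = 0.469; posterior mean = 0.517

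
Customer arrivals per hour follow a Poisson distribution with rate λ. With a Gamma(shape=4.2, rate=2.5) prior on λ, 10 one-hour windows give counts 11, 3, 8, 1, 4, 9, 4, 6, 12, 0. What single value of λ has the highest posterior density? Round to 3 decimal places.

Σ counts = 58. Posterior: Gamma(shape = 4.2+58 = 62.2, rate = 2.5+10 = 12.5).
Mode = (α−1)/β = 61.2/12.5 = 4.896.
Mean = α/β = 62.2/12.5 = 4.976.
This is the posterior mode — the MAP estimate.

4.896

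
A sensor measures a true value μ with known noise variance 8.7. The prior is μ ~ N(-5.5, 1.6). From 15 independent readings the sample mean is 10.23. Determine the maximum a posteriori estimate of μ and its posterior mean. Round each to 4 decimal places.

maximum a posteriori estimate = 6.0450, posterior mean = 6.0450

Posterior for μ is Normal. Precision-weighted mean: (1/1.6·-5.5 + 15/8.7·10.23) / (1/1.6 + 15/8.7) = 6.0450.
A Normal posterior is symmetric, so mode = mean.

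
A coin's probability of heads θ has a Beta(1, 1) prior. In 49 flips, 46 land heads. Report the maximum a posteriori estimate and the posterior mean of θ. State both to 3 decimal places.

Posterior: Beta(1+46, 1+3) = Beta(47, 4).
Mode = (47−1)/(47+4−2) = 46/49 = 0.939.
With a flat prior the MAP equals the MLE, 46/49.
Mean = 47/(47+4) = 47/51 = 0.922.

MAP = 0.939, posterior mean = 0.922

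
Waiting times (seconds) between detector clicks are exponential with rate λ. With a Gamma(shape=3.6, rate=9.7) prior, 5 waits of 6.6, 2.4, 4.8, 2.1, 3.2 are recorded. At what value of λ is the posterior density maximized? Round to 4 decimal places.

0.2639

Σ times = 19.1. Posterior: Gamma(shape = 3.6+5 = 8.6, rate = 9.7+19.1 = 28.8).
Mode = (α−1)/β = 7.6/28.8 = 0.2639.
Mean = α/β = 8.6/28.8 = 0.2986.
This is the posterior mode — the MAP estimate.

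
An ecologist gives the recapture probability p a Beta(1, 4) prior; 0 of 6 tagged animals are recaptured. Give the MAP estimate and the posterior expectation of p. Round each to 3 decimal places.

MAP = 0.000; posterior mean = 0.091

Posterior: Beta(1+0, 4+6) = Beta(1, 10).
Since α = 1 ≤ 1 and β > 1, the Beta density is monotone decreasing on [0,1]; the mode is at 0.
Mean = 1/(1+10) = 0.091.
Mean > mode: the posterior has a right tail.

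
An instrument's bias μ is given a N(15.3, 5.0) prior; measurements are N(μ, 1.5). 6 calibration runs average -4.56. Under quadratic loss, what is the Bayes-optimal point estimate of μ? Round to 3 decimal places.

Posterior for μ is Normal. Precision-weighted mean: (1/5.0·15.3 + 6/1.5·-4.56) / (1/5.0 + 6/1.5) = -3.614.
A Normal posterior is symmetric, so mode = mean.
Quadratic loss ⇒ the optimal estimator is the posterior mean.

-3.614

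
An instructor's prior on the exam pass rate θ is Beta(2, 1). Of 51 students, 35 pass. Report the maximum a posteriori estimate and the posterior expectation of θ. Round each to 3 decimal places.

MAP = 0.692; posterior mean = 0.685

Posterior: Beta(2+35, 1+16) = Beta(37, 17).
Mode = (37−1)/(37+17−2) = 36/52 = 0.692.
Mean = 37/(37+17) = 37/54 = 0.685.
Mode > mean: the posterior has a left tail.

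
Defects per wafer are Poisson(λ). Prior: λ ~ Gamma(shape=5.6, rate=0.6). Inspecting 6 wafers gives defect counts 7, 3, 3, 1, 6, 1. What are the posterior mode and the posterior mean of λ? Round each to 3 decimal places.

λ_MAP = 3.879, E[λ|data] = 4.030

Σ counts = 21. Posterior: Gamma(shape = 5.6+21 = 26.6, rate = 0.6+6 = 6.6).
Mode = (α−1)/β = 25.6/6.6 = 3.879.
Mean = α/β = 26.6/6.6 = 4.030.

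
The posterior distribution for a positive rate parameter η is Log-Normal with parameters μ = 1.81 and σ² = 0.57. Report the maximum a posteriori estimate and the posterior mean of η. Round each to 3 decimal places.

MAP = 3.456; posterior mean = 8.125

Mode = exp(μ − σ²) = exp(1.24) = 3.456.
Mean = exp(μ + σ²/2) = exp(2.095) = 8.125.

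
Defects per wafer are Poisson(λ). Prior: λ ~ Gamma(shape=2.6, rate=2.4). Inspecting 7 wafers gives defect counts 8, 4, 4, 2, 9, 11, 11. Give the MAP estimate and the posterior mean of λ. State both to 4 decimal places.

Σ counts = 49. Posterior: Gamma(shape = 2.6+49 = 51.6, rate = 2.4+7 = 9.4).
Mode = (α−1)/β = 50.6/9.4 = 5.3830.
Mean = α/β = 51.6/9.4 = 5.4894.
Mean > mode: the posterior has a right tail.

MAP: 5.3830. Posterior mean: 5.4894.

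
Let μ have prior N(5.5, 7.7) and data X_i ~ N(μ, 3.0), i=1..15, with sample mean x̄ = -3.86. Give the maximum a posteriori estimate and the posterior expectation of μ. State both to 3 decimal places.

Posterior for μ is Normal. Precision-weighted mean: (1/7.7·5.5 + 15/3.0·-3.86) / (1/7.7 + 15/3.0) = -3.623.
A Normal posterior is symmetric, so mode = mean.

MAP = -3.623, posterior mean = -3.623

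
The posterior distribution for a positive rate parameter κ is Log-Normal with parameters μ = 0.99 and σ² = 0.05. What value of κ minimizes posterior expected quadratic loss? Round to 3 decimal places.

2.759

Mode = exp(μ − σ²) = exp(0.94) = 2.560.
Mean = exp(μ + σ²/2) = exp(1.015) = 2.759.
Quadratic loss ⇒ the optimal estimator is the posterior mean.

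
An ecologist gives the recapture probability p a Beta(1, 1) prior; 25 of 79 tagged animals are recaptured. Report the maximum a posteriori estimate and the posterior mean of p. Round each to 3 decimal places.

Posterior: Beta(1+25, 1+54) = Beta(26, 55).
Mode = (26−1)/(26+55−2) = 25/79 = 0.316.
With a flat prior the MAP equals the MLE, 25/79.
Mean = 26/(26+55) = 26/81 = 0.321.
Right-skewed posterior ⇒ mode < mean.

p_MAP = 0.316, E[p|data] = 0.321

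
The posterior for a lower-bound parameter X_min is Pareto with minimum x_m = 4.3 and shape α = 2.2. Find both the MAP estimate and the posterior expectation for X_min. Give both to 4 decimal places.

The Pareto density is strictly decreasing on [x_m, ∞), so the mode is x_m = 4.3000.
Mean = α·x_m/(α−1) = 2.2·4.3/1.2 = 7.8833.

MAP: 4.3000. Posterior mean: 7.8833.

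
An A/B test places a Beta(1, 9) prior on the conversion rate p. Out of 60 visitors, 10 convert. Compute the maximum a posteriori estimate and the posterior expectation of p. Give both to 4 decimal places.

maximum a posteriori estimate = 0.1471, posterior expectation = 0.1571

Posterior: Beta(1+10, 9+50) = Beta(11, 59).
Mode = (11−1)/(11+59−2) = 10/68 = 0.1471.
Mean = 11/(11+59) = 11/70 = 0.1571.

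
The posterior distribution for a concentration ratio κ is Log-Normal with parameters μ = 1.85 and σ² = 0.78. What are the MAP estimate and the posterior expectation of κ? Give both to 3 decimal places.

κ_MAP = 2.915, E[κ|data] = 9.393

Mode = exp(μ − σ²) = exp(1.07) = 2.915.
Mean = exp(μ + σ²/2) = exp(2.240) = 9.393.
Mean > mode: the posterior has a right tail.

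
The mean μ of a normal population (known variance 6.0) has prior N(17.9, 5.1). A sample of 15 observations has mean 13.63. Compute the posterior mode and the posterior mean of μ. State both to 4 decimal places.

Posterior for μ is Normal. Precision-weighted mean: (1/5.1·17.9 + 15/6.0·13.63) / (1/5.1 + 15/6.0) = 13.9405.
A Normal posterior is symmetric, so mode = mean.

MAP = 13.9405, posterior mean = 13.9405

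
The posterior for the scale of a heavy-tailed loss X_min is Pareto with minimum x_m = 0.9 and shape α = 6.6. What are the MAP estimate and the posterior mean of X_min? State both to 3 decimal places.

The Pareto density is strictly decreasing on [x_m, ∞), so the mode is x_m = 0.900.
Mean = α·x_m/(α−1) = 6.6·0.9/5.6 = 1.061.
Mean > mode: the posterior has a right tail.

MAP = 0.900, posterior mean = 1.061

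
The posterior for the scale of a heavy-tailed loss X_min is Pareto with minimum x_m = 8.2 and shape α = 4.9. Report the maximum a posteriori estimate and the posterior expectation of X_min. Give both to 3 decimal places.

The Pareto density is strictly decreasing on [x_m, ∞), so the mode is x_m = 8.200.
Mean = α·x_m/(α−1) = 4.9·8.2/3.9 = 10.303.

maximum a posteriori estimate = 8.200, posterior expectation = 10.303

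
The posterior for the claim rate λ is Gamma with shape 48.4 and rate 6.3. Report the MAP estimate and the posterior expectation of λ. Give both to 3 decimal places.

Mode = (α−1)/β = 47.4/6.3 = 7.524.
Mean = α/β = 48.4/6.3 = 7.683.
Mean > mode: the posterior has a right tail.

MAP estimate = 7.524, posterior expectation = 7.683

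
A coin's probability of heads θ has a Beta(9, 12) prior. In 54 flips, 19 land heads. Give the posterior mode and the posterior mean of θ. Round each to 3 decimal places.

posterior mode = 0.370, posterior mean = 0.373

Posterior: Beta(9+19, 12+35) = Beta(28, 47).
Mode = (28−1)/(28+47−2) = 27/73 = 0.370.
Mean = 28/(28+47) = 28/75 = 0.373.
The mean is pulled above the mode by the posterior's right skew.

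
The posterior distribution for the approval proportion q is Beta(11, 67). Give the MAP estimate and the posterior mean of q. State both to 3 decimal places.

MAP estimate = 0.132, posterior mean = 0.141

Mode = (11−1)/(11+67−2) = 10/76 = 0.132.
Mean = 11/(11+67) = 11/78 = 0.141.
The mean is pulled above the mode by the posterior's right skew.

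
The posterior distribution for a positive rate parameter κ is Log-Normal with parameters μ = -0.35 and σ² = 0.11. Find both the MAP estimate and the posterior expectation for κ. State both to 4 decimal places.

MAP = 0.6313; posterior mean = 0.7445

Mode = exp(μ − σ²) = exp(-0.46) = 0.6313.
Mean = exp(μ + σ²/2) = exp(-0.295) = 0.7445.
The mean is pulled above the mode by the posterior's right skew.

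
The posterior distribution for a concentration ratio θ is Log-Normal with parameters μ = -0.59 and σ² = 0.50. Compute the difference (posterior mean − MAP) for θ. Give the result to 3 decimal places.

0.376

Mode = exp(μ − σ²) = exp(-1.09) = 0.336.
Mean = exp(μ + σ²/2) = exp(-0.340) = 0.712.
Difference = 0.712 − 0.336 = 0.376.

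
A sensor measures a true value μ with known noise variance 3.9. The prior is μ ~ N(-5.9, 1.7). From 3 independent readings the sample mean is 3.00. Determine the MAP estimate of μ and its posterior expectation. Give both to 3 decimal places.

Posterior for μ is Normal. Precision-weighted mean: (1/1.7·-5.9 + 3/3.9·3.00) / (1/1.7 + 3/3.9) = -0.857.
A Normal posterior is symmetric, so mode = mean.

MAP estimate = -0.857, posterior expectation = -0.857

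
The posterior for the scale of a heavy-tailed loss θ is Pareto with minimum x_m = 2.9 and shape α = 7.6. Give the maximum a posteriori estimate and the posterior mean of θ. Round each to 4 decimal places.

The Pareto density is strictly decreasing on [x_m, ∞), so the mode is x_m = 2.9000.
Mean = α·x_m/(α−1) = 7.6·2.9/6.6 = 3.3394.
The mean is pulled above the mode by the posterior's right skew.

MAP = 2.9000, posterior mean = 3.3394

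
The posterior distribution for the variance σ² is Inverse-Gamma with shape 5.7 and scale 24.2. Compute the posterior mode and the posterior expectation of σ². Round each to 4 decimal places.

MAP = 3.6119, posterior mean = 5.1489

Mode = β/(α+1) = 24.2/6.7 = 3.6119.
Mean = β/(α−1) = 24.2/4.7 = 5.1489.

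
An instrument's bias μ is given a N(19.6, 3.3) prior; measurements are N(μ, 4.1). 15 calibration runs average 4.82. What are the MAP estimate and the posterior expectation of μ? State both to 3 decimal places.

MAP: 5.951. Posterior mean: 5.951.

Posterior for μ is Normal. Precision-weighted mean: (1/3.3·19.6 + 15/4.1·4.82) / (1/3.3 + 15/4.1) = 5.951.
A Normal posterior is symmetric, so mode = mean.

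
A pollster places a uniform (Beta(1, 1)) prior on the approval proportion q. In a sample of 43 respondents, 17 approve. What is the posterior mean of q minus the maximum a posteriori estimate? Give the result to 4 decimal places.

0.0047

Posterior: Beta(1+17, 1+26) = Beta(18, 27).
Mode = (18−1)/(18+27−2) = 17/43 = 0.3953.
Mean = 18/(18+27) = 18/45 = 0.4000.
Difference = 0.4000 − 0.3953 = 0.0047.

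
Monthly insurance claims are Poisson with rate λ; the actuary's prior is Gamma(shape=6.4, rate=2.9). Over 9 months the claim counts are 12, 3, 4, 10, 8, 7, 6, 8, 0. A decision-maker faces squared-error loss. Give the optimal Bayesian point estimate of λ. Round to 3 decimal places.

Σ counts = 58. Posterior: Gamma(shape = 6.4+58 = 64.4, rate = 2.9+9 = 11.9).
Mode = (α−1)/β = 63.4/11.9 = 5.328.
Mean = α/β = 64.4/11.9 = 5.412.
Squared-error loss ⇒ the optimal estimator is the posterior mean.

5.412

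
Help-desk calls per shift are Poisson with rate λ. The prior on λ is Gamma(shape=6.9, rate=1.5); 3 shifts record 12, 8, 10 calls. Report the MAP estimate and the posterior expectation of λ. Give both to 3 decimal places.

Σ counts = 30. Posterior: Gamma(shape = 6.9+30 = 36.9, rate = 1.5+3 = 4.5).
Mode = (α−1)/β = 35.9/4.5 = 7.978.
Mean = α/β = 36.9/4.5 = 8.200.
The mean is pulled above the mode by the posterior's right skew.

MAP = 7.978, posterior mean = 8.200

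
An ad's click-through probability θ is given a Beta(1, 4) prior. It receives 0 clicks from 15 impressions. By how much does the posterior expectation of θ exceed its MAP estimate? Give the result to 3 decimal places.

0.050

Posterior: Beta(1+0, 4+15) = Beta(1, 19).
Since α = 1 ≤ 1 and β > 1, the Beta density is monotone decreasing on [0,1]; the mode is at 0.
Mean = 1/(1+19) = 0.050.
Difference = 0.050 − 0.000 = 0.050.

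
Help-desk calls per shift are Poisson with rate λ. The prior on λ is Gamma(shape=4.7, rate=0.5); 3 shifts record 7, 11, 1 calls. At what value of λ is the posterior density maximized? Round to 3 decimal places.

6.486

Σ counts = 19. Posterior: Gamma(shape = 4.7+19 = 23.7, rate = 0.5+3 = 3.5).
Mode = (α−1)/β = 22.7/3.5 = 6.486.
Mean = α/β = 23.7/3.5 = 6.771.
This is the posterior mode — the MAP estimate.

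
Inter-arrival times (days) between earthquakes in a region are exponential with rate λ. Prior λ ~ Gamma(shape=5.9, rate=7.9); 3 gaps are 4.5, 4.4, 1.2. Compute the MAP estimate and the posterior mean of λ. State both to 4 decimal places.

MAP estimate = 0.4389, posterior mean = 0.4944

Σ times = 10.1. Posterior: Gamma(shape = 5.9+3 = 8.9, rate = 7.9+10.1 = 18.0).
Mode = (α−1)/β = 7.9/18.0 = 0.4389.
Mean = α/β = 8.9/18.0 = 0.4944.
Mean > mode: the posterior has a right tail.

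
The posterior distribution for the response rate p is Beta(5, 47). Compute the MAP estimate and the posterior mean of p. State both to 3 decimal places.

Mode = (5−1)/(5+47−2) = 4/50 = 0.080.
Mean = 5/(5+47) = 5/52 = 0.096.

MAP: 0.080. Posterior mean: 0.096.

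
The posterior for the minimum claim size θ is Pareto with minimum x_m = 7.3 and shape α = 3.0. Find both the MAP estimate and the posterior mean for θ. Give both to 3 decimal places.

MAP = 7.300, posterior mean = 10.950

The Pareto density is strictly decreasing on [x_m, ∞), so the mode is x_m = 7.300.
Mean = α·x_m/(α−1) = 3.0·7.3/2.0 = 10.950.
Right-skewed posterior ⇒ mode < mean.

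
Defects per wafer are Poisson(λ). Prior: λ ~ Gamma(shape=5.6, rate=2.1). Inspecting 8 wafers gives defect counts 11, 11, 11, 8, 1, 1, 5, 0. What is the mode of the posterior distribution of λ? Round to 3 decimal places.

5.208

Σ counts = 48. Posterior: Gamma(shape = 5.6+48 = 53.6, rate = 2.1+8 = 10.1).
Mode = (α−1)/β = 52.6/10.1 = 5.208.
Mean = α/β = 53.6/10.1 = 5.307.
This is the posterior mode — the MAP estimate.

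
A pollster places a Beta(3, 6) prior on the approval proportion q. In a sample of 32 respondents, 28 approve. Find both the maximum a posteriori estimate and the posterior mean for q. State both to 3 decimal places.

Posterior: Beta(3+28, 6+4) = Beta(31, 10).
Mode = (31−1)/(31+10−2) = 30/39 = 0.769.
Mean = 31/(31+10) = 31/41 = 0.756.
The posterior is left-skewed, so the mode exceeds the mean.

maximum a posteriori estimate = 0.769, posterior mean = 0.756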